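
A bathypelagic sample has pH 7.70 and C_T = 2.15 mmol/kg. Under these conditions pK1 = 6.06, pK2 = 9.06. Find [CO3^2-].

α₂ = 1 / (1 + [H⁺]/K2 + [H⁺]²/(K1K2)) = 1 / (1 + 10^+1.36 + 10^-0.28)
   = 1 / (1 + 22.909 + 0.52481) = 1/24.433 = 0.04093
[CO3²⁻] = α₂ × DIC = 0.04093 × 2.15 = 0.0880 mmol/kg

[CO3²⁻] = 0.0880 mmol/kg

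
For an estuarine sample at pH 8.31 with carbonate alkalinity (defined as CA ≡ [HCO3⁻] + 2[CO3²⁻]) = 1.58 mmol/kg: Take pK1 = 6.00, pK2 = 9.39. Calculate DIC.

DIC = 1.47 mmol/kg

CA = [HCO3⁻] + 2[CO3²⁻] = (α₁ + 2α₂)·DIC
At pH 8.31: [H⁺]/K1 = 10^-2.31 = 0.0048978, K2/[H⁺] = 10^-1.08 = 0.083176
α₁ = 1/(1 + 0.0048978 + 0.083176) = 1/1.0881 = 0.9191; α₂ = α₁·K2/[H⁺] = 0.07644
α₁ + 2α₂ = 1.0719
DIC = CA / (α₁ + 2α₂) = 1.58 / 1.0719 = 1.47 mmol/kg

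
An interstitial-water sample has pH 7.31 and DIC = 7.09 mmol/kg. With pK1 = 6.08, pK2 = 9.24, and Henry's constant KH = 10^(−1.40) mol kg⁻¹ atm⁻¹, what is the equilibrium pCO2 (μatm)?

pCO2 = 9800 μatm

α₀ = 1 / (1 + K1/[H⁺] + K1K2/[H⁺]²) = 1 / (1 + 10^+1.23 + 10^-0.70)
   = 1 / (1 + 16.982 + 0.19953) = 1/18.182 = 0.05500
[CO2*] = α₀ × DIC = 0.05500 × 7.09 = 0.3899 mmol/kg
pCO2 = [CO2*]/KH = 3.899×10^-4 / 3.981×10^-2 = 9800 μatm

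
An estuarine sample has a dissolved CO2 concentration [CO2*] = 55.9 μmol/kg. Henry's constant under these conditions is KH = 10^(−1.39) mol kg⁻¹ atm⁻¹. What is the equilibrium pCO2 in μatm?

pCO2 = 1370 μatm

KH = 10^(−1.39) = 4.074×10^-2 mol kg⁻¹ atm⁻¹
pCO2 = [CO2*]/KH = 55.9×10^-6 / 4.074×10^-2 = 1.37×10^-3 atm = 1370 μatm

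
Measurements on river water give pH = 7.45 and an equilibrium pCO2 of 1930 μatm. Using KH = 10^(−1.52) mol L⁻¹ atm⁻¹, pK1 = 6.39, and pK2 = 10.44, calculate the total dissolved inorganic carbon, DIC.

DIC = 0.728 mmol/L

[CO2*] = KH · pCO2 = 10^(−1.52) × 1930×10^-6 = 5.829×10^-5 mol/L
α₀ = 1/(1 + K1/[H⁺] + K1K2/[H⁺]²) = 1/(1 + 10^+1.06 + 10^-1.93) = 0.08004
DIC = [CO2*]/α₀ = 5.829×10^-5 / 0.08004 = 0.728 mmol/L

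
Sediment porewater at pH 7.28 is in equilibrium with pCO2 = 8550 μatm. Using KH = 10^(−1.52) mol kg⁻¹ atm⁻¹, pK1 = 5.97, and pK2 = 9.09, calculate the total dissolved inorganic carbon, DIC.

DIC = 5.61 mmol/kg

[CO2*] = KH · pCO2 = 10^(−1.52) × 8550×10^-6 = 2.582×10^-4 mol/kg
α₀ = 1/(1 + K1/[H⁺] + K1K2/[H⁺]²) = 1/(1 + 10^+1.31 + 10^-0.50) = 0.04601
DIC = [CO2*]/α₀ = 2.582×10^-4 / 0.04601 = 5.61 mmol/kg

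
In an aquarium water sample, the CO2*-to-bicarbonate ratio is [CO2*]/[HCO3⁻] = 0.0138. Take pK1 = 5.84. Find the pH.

From K1 = [H⁺][HCO3⁻]/[CO2*]:  pH = pK1 − log₁₀([CO2*]/[HCO3⁻])
log₁₀(0.0138) = -1.860
pH = 5.84 − (-1.860) = 7.70

pH = 7.70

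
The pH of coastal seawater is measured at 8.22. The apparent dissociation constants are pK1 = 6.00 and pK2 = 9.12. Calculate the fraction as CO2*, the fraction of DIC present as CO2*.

α₀ = 1 / (1 + K1/[H⁺] + K1K2/[H⁺]²) = 1 / (1 + 10^+2.22 + 10^+1.32)
   = 1 / (1 + 165.96 + 20.893) = 1/187.85 = 0.005323

α₀ = 0.00532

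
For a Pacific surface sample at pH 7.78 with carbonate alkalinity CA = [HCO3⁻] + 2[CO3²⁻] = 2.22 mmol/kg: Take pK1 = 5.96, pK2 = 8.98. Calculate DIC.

DIC = 2.13 mmol/kg

CA = [HCO3⁻] + 2[CO3²⁻] = (α₁ + 2α₂)·DIC
At pH 7.78: [H⁺]/K1 = 10^-1.82 = 0.015136, K2/[H⁺] = 10^-1.20 = 0.063096
α₁ = 1/(1 + 0.015136 + 0.063096) = 1/1.0782 = 0.9274; α₂ = α₁·K2/[H⁺] = 0.05852
α₁ + 2α₂ = 1.0445
DIC = CA / (α₁ + 2α₂) = 2.22 / 1.0445 = 2.13 mmol/kg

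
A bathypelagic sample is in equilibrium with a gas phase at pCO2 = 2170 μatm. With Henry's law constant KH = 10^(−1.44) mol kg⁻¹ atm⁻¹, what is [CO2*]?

KH = 10^(−1.44) = 3.631×10^-2 mol kg⁻¹ atm⁻¹
[CO2*] = KH · pCO2 = 3.631×10^-2 × 2170×10^-6 atm = 7.88×10^-5 mol/kg

[CO2*] = 78.8 μmol/kg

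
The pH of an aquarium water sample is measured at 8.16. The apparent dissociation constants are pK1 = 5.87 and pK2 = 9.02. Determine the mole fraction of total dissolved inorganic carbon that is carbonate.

α₂ = 0.121

α₂ = 1 / (1 + [H⁺]/K2 + [H⁺]²/(K1K2)) = 1 / (1 + 10^+0.86 + 10^-1.43)
   = 1 / (1 + 7.2444 + 0.037154) = 1/8.2815 = 0.1208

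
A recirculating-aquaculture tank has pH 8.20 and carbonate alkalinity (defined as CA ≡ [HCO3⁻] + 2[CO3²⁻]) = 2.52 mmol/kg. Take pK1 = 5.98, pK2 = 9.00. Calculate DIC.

DIC = 2.23 mmol/kg

CA = [HCO3⁻] + 2[CO3²⁻] = (α₁ + 2α₂)·DIC
At pH 8.20: [H⁺]/K1 = 10^-2.22 = 0.0060256, K2/[H⁺] = 10^-0.80 = 0.15849
α₁ = 1/(1 + 0.0060256 + 0.15849) = 1/1.1645 = 0.8587; α₂ = α₁·K2/[H⁺] = 0.1361
α₁ + 2α₂ = 1.1309
DIC = CA / (α₁ + 2α₂) = 2.52 / 1.1309 = 2.23 mmol/kg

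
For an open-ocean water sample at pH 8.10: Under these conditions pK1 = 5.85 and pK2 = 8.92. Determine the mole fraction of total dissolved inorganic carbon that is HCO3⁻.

α₁ = 1 / (1 + [H⁺]/K1 + K2/[H⁺]) = 1 / (1 + 10^-2.25 + 10^-0.82)
   = 1 / (1 + 0.0056234 + 0.15136) = 1/1.1570 = 0.8643

α₁ = 0.864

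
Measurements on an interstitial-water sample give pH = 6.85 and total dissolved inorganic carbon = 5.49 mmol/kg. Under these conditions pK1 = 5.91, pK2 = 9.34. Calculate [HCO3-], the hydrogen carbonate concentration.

α₁ = 1 / (1 + [H⁺]/K1 + K2/[H⁺]) = 1 / (1 + 10^-0.94 + 10^-2.49)
   = 1 / (1 + 0.11482 + 0.0032359) = 1/1.1181 = 0.8944
[HCO3⁻] = α₁ × DIC = 0.8944 × 5.49 = 4.91 mmol/kg

[HCO3⁻] = 4.91 mmol/kg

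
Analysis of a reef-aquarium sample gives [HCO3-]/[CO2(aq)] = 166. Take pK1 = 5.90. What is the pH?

pH = 8.12

From K1 = [H⁺][HCO3-]/[CO2(aq)]:  pH = pK1 + log₁₀([HCO3-]/[CO2(aq)])
log₁₀(166) = +2.220
pH = 5.90 + (+2.220) = 8.12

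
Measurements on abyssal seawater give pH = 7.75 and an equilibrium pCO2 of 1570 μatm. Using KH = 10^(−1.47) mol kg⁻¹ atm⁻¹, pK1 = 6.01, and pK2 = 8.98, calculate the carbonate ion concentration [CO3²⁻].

[CO3²⁻] = 0.172 mmol/kg

[CO2*] = KH · pCO2 = 10^(−1.47) × 1570×10^-6 = 5.320×10^-5 mol/kg
α₀ = 1/(1 + K1/[H⁺] + K1K2/[H⁺]²) = 1/(1 + 10^+1.74 + 10^+0.51) = 0.01689
DIC = [CO2*]/α₀ = 5.320×10^-5 / 0.01689 = 3.149 mmol/kg
[CO3²⁻] = α₂·DIC; α₂ = 0.05467, so [CO3²⁻] = 0.05467 × 3.149 = 0.172 mmol/kg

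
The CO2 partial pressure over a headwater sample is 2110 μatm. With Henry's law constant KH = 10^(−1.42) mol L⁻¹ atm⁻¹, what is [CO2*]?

[CO2*] = 80.2 μmol/L

KH = 10^(−1.42) = 3.802×10^-2 mol L⁻¹ atm⁻¹
[CO2*] = KH · pCO2 = 3.802×10^-2 × 2110×10^-6 atm = 8.02×10^-5 mol/L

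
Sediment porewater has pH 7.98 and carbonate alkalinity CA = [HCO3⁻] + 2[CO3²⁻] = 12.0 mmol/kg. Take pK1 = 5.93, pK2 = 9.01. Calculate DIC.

DIC = 11.1 mmol/kg

CA = [HCO3⁻] + 2[CO3²⁻] = (α₁ + 2α₂)·DIC
At pH 7.98: [H⁺]/K1 = 10^-2.05 = 0.0089125, K2/[H⁺] = 10^-1.03 = 0.093325
α₁ = 1/(1 + 0.0089125 + 0.093325) = 1/1.1022 = 0.9072; α₂ = α₁·K2/[H⁺] = 0.08467
α₁ + 2α₂ = 1.0766
DIC = CA / (α₁ + 2α₂) = 12.0 / 1.0766 = 11.1 mmol/kg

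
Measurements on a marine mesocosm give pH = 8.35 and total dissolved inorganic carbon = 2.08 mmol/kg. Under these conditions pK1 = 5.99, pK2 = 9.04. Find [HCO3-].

[HCO3⁻] = 1.72 mmol/kg

α₁ = 1 / (1 + [H⁺]/K1 + K2/[H⁺]) = 1 / (1 + 10^-2.36 + 10^-0.69)
   = 1 / (1 + 0.0043652 + 0.20417) = 1/1.2085 = 0.8274
[HCO3⁻] = α₁ × DIC = 0.8274 × 2.08 = 1.72 mmol/kg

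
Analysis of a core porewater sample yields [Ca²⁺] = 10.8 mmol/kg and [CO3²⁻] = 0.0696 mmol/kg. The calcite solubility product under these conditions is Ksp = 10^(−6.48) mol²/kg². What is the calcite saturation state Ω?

Ksp = 10^(−6.48) = 3.311×10^-7
Ω = [Ca²⁺][CO3²⁻]/Ksp = (10.8×10^-3)(0.0696×10^-3) / 3.311×10^-7 = 2.27

Ω = 2.27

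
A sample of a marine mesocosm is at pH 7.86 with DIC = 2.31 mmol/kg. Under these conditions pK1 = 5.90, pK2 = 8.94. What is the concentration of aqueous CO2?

α₀ = 1 / (1 + K1/[H⁺] + K1K2/[H⁺]²) = 1 / (1 + 10^+1.96 + 10^+0.88)
   = 1 / (1 + 91.201 + 7.5858) = 1/99.787 = 0.01002
[CO2*] = α₀ × DIC = 0.01002 × 2.31 = 0.0231 mmol/kg

[CO2*] = 0.0231 mmol/kg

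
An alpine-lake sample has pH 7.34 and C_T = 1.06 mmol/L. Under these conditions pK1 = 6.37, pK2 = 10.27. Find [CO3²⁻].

[CO3²⁻] = 1.12 μmol/L

α₂ = 1 / (1 + [H⁺]/K2 + [H⁺]²/(K1K2)) = 1 / (1 + 10^+2.93 + 10^+1.96)
   = 1 / (1 + 851.14 + 91.201) = 1/943.34 = 0.001060
[CO3²⁻] = α₂ × DIC = 0.001060 × 1.06 = 0.00112 mmol/L = 1.12 μmol/L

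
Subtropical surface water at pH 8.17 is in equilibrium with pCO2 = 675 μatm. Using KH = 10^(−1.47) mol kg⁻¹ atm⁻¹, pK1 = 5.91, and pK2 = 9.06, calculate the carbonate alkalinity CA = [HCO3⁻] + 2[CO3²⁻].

CA = 5.23 mmol/kg

[CO2*] = KH · pCO2 = 10^(−1.47) × 675×10^-6 = 2.287×10^-5 mol/kg
α₀ = 1/(1 + K1/[H⁺] + K1K2/[H⁺]²) = 1/(1 + 10^+2.26 + 10^+1.37) = 0.004845
DIC = [CO2*]/α₀ = 2.287×10^-5 / 0.004845 = 4.721 mmol/kg
CA = (α₁ + 2α₂)·DIC = (0.8816 + 2×0.1136) × 4.721 = 5.23 mmol/kg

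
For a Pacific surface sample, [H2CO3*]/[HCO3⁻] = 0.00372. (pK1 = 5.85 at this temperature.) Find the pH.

From K1 = [H⁺][HCO3⁻]/[H2CO3*]:  pH = pK1 − log₁₀([H2CO3*]/[HCO3⁻])
log₁₀(0.00372) = -2.429
pH = 5.85 − (-2.429) = 8.28

pH = 8.28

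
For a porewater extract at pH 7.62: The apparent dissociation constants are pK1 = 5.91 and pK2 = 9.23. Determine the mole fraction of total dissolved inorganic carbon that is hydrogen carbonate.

α₁ = 0.958

α₁ = 1 / (1 + [H⁺]/K1 + K2/[H⁺]) = 1 / (1 + 10^-1.71 + 10^-1.61)
   = 1 / (1 + 0.019498 + 0.024547) = 1/1.0440 = 0.9578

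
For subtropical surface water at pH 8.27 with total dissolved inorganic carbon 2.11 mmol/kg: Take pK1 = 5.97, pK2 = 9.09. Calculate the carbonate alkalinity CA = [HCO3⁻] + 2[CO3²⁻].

CA = [HCO3⁻] + 2[CO3²⁻] = (α₁ + 2α₂)·DIC
At pH 8.27: [H⁺]/K1 = 10^-2.30 = 0.0050119, K2/[H⁺] = 10^-0.82 = 0.15136
α₁ = 1/(1 + 0.0050119 + 0.15136) = 1/1.1564 = 0.8648; α₂ = α₁·K2/[H⁺] = 0.1309
α₁ + 2α₂ = 1.1266
CA = 1.1266 × 2.11 = 2.38 mmol/kg

CA = 2.38 mmol/kg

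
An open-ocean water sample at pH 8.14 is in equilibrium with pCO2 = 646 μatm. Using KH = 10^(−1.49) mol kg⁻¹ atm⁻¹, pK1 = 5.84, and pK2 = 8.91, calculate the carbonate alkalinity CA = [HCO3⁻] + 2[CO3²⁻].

[CO2*] = KH · pCO2 = 10^(−1.49) × 646×10^-6 = 2.090×10^-5 mol/kg
α₀ = 1/(1 + K1/[H⁺] + K1K2/[H⁺]²) = 1/(1 + 10^+2.30 + 10^+1.53) = 0.004266
DIC = [CO2*]/α₀ = 2.090×10^-5 / 0.004266 = 4.900 mmol/kg
CA = (α₁ + 2α₂)·DIC = (0.8512 + 2×0.1446) × 4.900 = 5.59 mmol/kg

CA = 5.59 mmol/kg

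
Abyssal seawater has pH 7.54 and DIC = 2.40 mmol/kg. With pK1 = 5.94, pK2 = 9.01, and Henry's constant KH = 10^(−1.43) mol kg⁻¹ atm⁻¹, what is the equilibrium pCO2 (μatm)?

α₀ = 1 / (1 + K1/[H⁺] + K1K2/[H⁺]²) = 1 / (1 + 10^+1.60 + 10^+0.13)
   = 1 / (1 + 39.811 + 1.3490) = 1/42.160 = 0.02372
[CO2*] = α₀ × DIC = 0.02372 × 2.40 = 0.05693 mmol/kg
pCO2 = [CO2*]/KH = 5.693×10^-5 / 3.715×10^-2 = 1530 μatm

pCO2 = 1530 μatm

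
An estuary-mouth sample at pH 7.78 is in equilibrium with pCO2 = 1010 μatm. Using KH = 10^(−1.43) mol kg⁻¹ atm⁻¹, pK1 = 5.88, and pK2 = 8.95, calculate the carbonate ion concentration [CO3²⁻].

[CO2*] = KH · pCO2 = 10^(−1.43) × 1010×10^-6 = 3.753×10^-5 mol/kg
α₀ = 1/(1 + K1/[H⁺] + K1K2/[H⁺]²) = 1/(1 + 10^+1.90 + 10^+0.73) = 0.01165
DIC = [CO2*]/α₀ = 3.753×10^-5 / 0.01165 = 3.220 mmol/kg
[CO3²⁻] = α₂·DIC; α₂ = 0.06259, so [CO3²⁻] = 0.06259 × 3.220 = 0.202 mmol/kg

[CO3²⁻] = 0.202 mmol/kg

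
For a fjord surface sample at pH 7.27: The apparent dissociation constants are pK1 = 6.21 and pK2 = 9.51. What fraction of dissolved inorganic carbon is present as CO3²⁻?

α₂ = 0.00527

α₂ = 1 / (1 + [H⁺]/K2 + [H⁺]²/(K1K2)) = 1 / (1 + 10^+2.24 + 10^+1.18)
   = 1 / (1 + 173.78 + 15.136) = 1/189.92 = 0.005265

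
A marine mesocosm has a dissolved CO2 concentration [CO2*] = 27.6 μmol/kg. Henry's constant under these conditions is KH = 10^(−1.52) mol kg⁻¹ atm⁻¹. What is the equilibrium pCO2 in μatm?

KH = 10^(−1.52) = 3.020×10^-2 mol kg⁻¹ atm⁻¹
pCO2 = [CO2*]/KH = 27.6×10^-6 / 3.020×10^-2 = 9.14×10^-4 atm = 914 μatm

pCO2 = 914 μatm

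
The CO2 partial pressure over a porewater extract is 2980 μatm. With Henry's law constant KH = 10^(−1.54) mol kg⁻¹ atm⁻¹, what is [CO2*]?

[CO2*] = 85.9 μmol/kg

KH = 10^(−1.54) = 2.884×10^-2 mol kg⁻¹ atm⁻¹
[CO2*] = KH · pCO2 = 2.884×10^-2 × 2980×10^-6 atm = 8.59×10^-5 mol/kg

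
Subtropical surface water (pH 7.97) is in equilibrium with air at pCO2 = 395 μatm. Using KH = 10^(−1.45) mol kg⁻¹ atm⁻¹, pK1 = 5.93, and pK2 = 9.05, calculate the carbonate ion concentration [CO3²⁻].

[CO2*] = KH · pCO2 = 10^(−1.45) × 395×10^-6 = 1.402×10^-5 mol/kg
α₀ = 1/(1 + K1/[H⁺] + K1K2/[H⁺]²) = 1/(1 + 10^+2.04 + 10^+0.96) = 0.008349
DIC = [CO2*]/α₀ = 1.402×10^-5 / 0.008349 = 1.679 mmol/kg
[CO3²⁻] = α₂·DIC; α₂ = 0.07615, so [CO3²⁻] = 0.07615 × 1.679 = 0.128 mmol/kg

[CO3²⁻] = 0.128 mmol/kg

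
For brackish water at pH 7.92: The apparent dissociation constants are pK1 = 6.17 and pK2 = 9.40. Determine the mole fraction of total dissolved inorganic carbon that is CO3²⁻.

α₂ = 1 / (1 + [H⁺]/K2 + [H⁺]²/(K1K2)) = 1 / (1 + 10^+1.48 + 10^-0.27)
   = 1 / (1 + 30.200 + 0.53703) = 1/31.737 = 0.03151

α₂ = 0.0315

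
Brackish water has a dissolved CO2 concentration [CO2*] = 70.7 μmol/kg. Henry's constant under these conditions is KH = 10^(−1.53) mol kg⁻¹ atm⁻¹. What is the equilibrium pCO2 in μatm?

pCO2 = 2400 μatm

KH = 10^(−1.53) = 2.951×10^-2 mol kg⁻¹ atm⁻¹
pCO2 = [CO2*]/KH = 70.7×10^-6 / 2.951×10^-2 = 2.40×10^-3 atm = 2400 μatm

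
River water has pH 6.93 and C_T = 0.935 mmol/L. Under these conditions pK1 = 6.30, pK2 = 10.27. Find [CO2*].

α₀ = 1 / (1 + K1/[H⁺] + K1K2/[H⁺]²) = 1 / (1 + 10^+0.63 + 10^-2.71)
   = 1 / (1 + 4.2658 + 0.0019498) = 1/5.2677 = 0.1898
[CO2*] = α₀ × DIC = 0.1898 × 0.935 = 0.177 mmol/L

[CO2*] = 0.177 mmol/L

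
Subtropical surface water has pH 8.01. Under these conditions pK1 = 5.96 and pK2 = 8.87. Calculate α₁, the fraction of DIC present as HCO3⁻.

α₁ = 1 / (1 + [H⁺]/K1 + K2/[H⁺]) = 1 / (1 + 10^-2.05 + 10^-0.86)
   = 1 / (1 + 0.0089125 + 0.13804) = 1/1.1470 = 0.8719

α₁ = 0.872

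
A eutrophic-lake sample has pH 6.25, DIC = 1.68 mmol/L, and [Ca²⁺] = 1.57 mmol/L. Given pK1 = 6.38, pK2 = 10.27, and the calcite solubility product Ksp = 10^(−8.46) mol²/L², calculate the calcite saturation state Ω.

Ω = 0.0309

α₂ = 1 / (1 + [H⁺]/K2 + [H⁺]²/(K1K2)) = 1 / (1 + 10^+4.02 + 10^+4.15)
   = 1 / (1 + 1.0471×10^4 + 1.4125×10^4) = 1/2.4598×10^4 = 4.065×10^-5
[CO3²⁻] = α₂ × DIC = 4.065×10^-5 × 1.68 = 6.830×10^-5 mmol/L = 0.06830 μmol/L
Ksp = 10^(−8.46) = 3.467×10^-9
Ω = [Ca²⁺][CO3²⁻]/Ksp = (1.57×10^-3)(6.830×10^-8) / 3.467×10^-9 = 0.0309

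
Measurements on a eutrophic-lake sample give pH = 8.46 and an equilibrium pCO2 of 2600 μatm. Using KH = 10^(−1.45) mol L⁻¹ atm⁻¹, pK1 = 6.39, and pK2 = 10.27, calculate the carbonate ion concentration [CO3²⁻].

[CO2*] = KH · pCO2 = 10^(−1.45) × 2600×10^-6 = 9.225×10^-5 mol/L
α₀ = 1/(1 + K1/[H⁺] + K1K2/[H⁺]²) = 1/(1 + 10^+2.07 + 10^+0.26) = 0.008312
DIC = [CO2*]/α₀ = 9.225×10^-5 / 0.008312 = 11.10 mmol/L
[CO3²⁻] = α₂·DIC; α₂ = 0.01513, so [CO3²⁻] = 0.01513 × 11.10 = 0.168 mmol/L

[CO3²⁻] = 0.168 mmol/L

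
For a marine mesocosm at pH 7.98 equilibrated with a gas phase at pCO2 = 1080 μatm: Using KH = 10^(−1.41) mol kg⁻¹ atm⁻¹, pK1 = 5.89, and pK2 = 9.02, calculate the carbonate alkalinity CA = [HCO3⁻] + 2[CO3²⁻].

CA = 6.11 mmol/kg

[CO2*] = KH · pCO2 = 10^(−1.41) × 1080×10^-6 = 4.202×10^-5 mol/kg
α₀ = 1/(1 + K1/[H⁺] + K1K2/[H⁺]²) = 1/(1 + 10^+2.09 + 10^+1.05) = 0.007394
DIC = [CO2*]/α₀ = 4.202×10^-5 / 0.007394 = 5.683 mmol/kg
CA = (α₁ + 2α₂)·DIC = (0.9096 + 2×0.08296) × 5.683 = 6.11 mmol/kg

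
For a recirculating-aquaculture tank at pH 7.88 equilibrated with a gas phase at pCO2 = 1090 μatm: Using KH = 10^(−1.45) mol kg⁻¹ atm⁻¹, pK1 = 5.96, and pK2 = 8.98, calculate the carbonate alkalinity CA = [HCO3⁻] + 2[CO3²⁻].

[CO2*] = KH · pCO2 = 10^(−1.45) × 1090×10^-6 = 3.867×10^-5 mol/kg
α₀ = 1/(1 + K1/[H⁺] + K1K2/[H⁺]²) = 1/(1 + 10^+1.92 + 10^+0.82) = 0.01102
DIC = [CO2*]/α₀ = 3.867×10^-5 / 0.01102 = 3.511 mmol/kg
CA = (α₁ + 2α₂)·DIC = (0.9162 + 2×0.07278) × 3.511 = 3.73 mmol/kg

CA = 3.73 mmol/kg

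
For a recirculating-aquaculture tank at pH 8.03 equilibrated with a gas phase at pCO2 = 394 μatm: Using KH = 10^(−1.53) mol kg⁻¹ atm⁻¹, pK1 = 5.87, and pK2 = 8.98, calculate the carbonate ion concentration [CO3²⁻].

[CO2*] = KH · pCO2 = 10^(−1.53) × 394×10^-6 = 1.163×10^-5 mol/kg
α₀ = 1/(1 + K1/[H⁺] + K1K2/[H⁺]²) = 1/(1 + 10^+2.16 + 10^+1.21) = 0.006182
DIC = [CO2*]/α₀ = 1.163×10^-5 / 0.006182 = 1.881 mmol/kg
[CO3²⁻] = α₂·DIC; α₂ = 0.1003, so [CO3²⁻] = 0.1003 × 1.881 = 0.189 mmol/kg

[CO3²⁻] = 0.189 mmol/kg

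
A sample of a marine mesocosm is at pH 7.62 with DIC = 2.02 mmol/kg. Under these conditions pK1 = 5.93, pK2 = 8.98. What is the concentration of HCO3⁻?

[HCO3⁻] = 1.90 mmol/kg

α₁ = 1 / (1 + [H⁺]/K1 + K2/[H⁺]) = 1 / (1 + 10^-1.69 + 10^-1.36)
   = 1 / (1 + 0.020417 + 0.043652) = 1/1.0641 = 0.9398
[HCO3⁻] = α₁ × DIC = 0.9398 × 2.02 = 1.90 mmol/kg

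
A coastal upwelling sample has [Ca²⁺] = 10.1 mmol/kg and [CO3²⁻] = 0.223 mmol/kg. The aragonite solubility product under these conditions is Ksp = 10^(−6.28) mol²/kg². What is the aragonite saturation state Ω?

Ω = 4.29

Ksp = 10^(−6.28) = 5.248×10^-7
Ω = [Ca²⁺][CO3²⁻]/Ksp = (10.1×10^-3)(0.223×10^-3) / 5.248×10^-7 = 4.29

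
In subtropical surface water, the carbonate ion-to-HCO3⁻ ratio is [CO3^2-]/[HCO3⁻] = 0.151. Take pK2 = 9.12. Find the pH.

pH = 8.30

From K2 = [H⁺][CO3^2-]/[HCO3⁻]:  pH = pK2 + log₁₀([CO3^2-]/[HCO3⁻])
log₁₀(0.151) = -0.821
pH = 9.12 + (-0.821) = 8.30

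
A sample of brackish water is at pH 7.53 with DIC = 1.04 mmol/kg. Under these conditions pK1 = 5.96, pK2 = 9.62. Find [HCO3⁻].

[HCO3⁻] = 1.00 mmol/kg

α₁ = 1 / (1 + [H⁺]/K1 + K2/[H⁺]) = 1 / (1 + 10^-1.57 + 10^-2.09)
   = 1 / (1 + 0.026915 + 0.0081283) = 1/1.0350 = 0.9661
[HCO3⁻] = α₁ × DIC = 0.9661 × 1.04 = 1.00 mmol/kg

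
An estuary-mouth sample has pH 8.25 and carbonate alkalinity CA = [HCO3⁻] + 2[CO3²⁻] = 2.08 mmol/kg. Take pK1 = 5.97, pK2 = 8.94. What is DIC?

CA = [HCO3⁻] + 2[CO3²⁻] = (α₁ + 2α₂)·DIC
At pH 8.25: [H⁺]/K1 = 10^-2.28 = 0.0052481, K2/[H⁺] = 10^-0.69 = 0.20417
α₁ = 1/(1 + 0.0052481 + 0.20417) = 1/1.2094 = 0.8268; α₂ = α₁·K2/[H⁺] = 0.1688
α₁ + 2α₂ = 1.1645
DIC = CA / (α₁ + 2α₂) = 2.08 / 1.1645 = 1.79 mmol/kg

DIC = 1.79 mmol/kg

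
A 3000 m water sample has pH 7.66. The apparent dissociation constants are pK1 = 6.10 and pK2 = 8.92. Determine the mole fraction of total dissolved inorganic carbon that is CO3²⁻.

α₂ = 0.0508

α₂ = 1 / (1 + [H⁺]/K2 + [H⁺]²/(K1K2)) = 1 / (1 + 10^+1.26 + 10^-0.30)
   = 1 / (1 + 18.197 + 0.50119) = 1/19.698 = 0.05077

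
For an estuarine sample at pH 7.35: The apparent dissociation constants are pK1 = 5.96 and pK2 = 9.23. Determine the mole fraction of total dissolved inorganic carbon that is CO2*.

α₀ = 0.0387

α₀ = 1 / (1 + K1/[H⁺] + K1K2/[H⁺]²) = 1 / (1 + 10^+1.39 + 10^-0.49)
   = 1 / (1 + 24.547 + 0.32359) = 1/25.871 = 0.03865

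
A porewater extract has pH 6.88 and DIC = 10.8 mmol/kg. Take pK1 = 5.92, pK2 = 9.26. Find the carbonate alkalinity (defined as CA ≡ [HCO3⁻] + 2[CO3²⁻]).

CA = [HCO3⁻] + 2[CO3²⁻] = (α₁ + 2α₂)·DIC
At pH 6.88: [H⁺]/K1 = 10^-0.96 = 0.10965, K2/[H⁺] = 10^-2.38 = 0.0041687
α₁ = 1/(1 + 0.10965 + 0.0041687) = 1/1.1138 = 0.8978; α₂ = α₁·K2/[H⁺] = 0.003743
α₁ + 2α₂ = 0.9053
CA = 0.9053 × 10.8 = 9.78 mmol/kg

CA = 9.78 mmol/kg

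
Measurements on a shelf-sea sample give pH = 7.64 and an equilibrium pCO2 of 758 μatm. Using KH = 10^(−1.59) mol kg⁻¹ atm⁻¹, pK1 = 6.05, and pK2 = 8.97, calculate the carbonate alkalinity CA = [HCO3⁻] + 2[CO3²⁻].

[CO2*] = KH · pCO2 = 10^(−1.59) × 758×10^-6 = 1.948×10^-5 mol/kg
α₀ = 1/(1 + K1/[H⁺] + K1K2/[H⁺]²) = 1/(1 + 10^+1.59 + 10^+0.26) = 0.02397
DIC = [CO2*]/α₀ = 1.948×10^-5 / 0.02397 = 0.8129 mmol/kg
CA = (α₁ + 2α₂)·DIC = (0.9324 + 2×0.04361) × 0.8129 = 0.829 mmol/kg

CA = 0.829 mmol/kg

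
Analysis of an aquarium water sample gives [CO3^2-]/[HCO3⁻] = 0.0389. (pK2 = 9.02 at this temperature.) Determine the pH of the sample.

From K2 = [H⁺][CO3^2-]/[HCO3⁻]:  pH = pK2 + log₁₀([CO3^2-]/[HCO3⁻])
log₁₀(0.0389) = -1.410
pH = 9.02 + (-1.410) = 7.61

pH = 7.61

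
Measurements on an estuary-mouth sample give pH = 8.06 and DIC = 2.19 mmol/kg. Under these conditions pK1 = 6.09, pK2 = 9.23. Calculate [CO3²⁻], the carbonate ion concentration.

[CO3²⁻] = 0.137 mmol/kg

α₂ = 1 / (1 + [H⁺]/K2 + [H⁺]²/(K1K2)) = 1 / (1 + 10^+1.17 + 10^-0.80)
   = 1 / (1 + 14.791 + 0.15849) = 1/15.950 = 0.06270
[CO3²⁻] = α₂ × DIC = 0.06270 × 2.19 = 0.137 mmol/kg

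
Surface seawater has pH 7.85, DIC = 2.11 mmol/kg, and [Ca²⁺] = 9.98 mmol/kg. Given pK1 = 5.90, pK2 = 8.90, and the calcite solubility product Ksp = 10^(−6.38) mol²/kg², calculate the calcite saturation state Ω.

Ω = 4.09

α₂ = 1 / (1 + [H⁺]/K2 + [H⁺]²/(K1K2)) = 1 / (1 + 10^+1.05 + 10^-0.90)
   = 1 / (1 + 11.220 + 0.12589) = 1/12.346 = 0.08100
[CO3²⁻] = α₂ × DIC = 0.08100 × 2.11 = 0.1709 mmol/kg
Ksp = 10^(−6.38) = 4.169×10^-7
Ω = [Ca²⁺][CO3²⁻]/Ksp = (9.98×10^-3)(1.709×10^-4) / 4.169×10^-7 = 4.09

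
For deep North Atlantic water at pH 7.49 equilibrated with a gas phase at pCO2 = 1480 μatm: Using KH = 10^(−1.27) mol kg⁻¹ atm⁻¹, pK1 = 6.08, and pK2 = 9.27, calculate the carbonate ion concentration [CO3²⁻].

[CO3²⁻] = 0.0339 mmol/kg

[CO2*] = KH · pCO2 = 10^(−1.27) × 1480×10^-6 = 7.948×10^-5 mol/kg
α₀ = 1/(1 + K1/[H⁺] + K1K2/[H⁺]²) = 1/(1 + 10^+1.41 + 10^-0.37) = 0.03686
DIC = [CO2*]/α₀ = 7.948×10^-5 / 0.03686 = 2.156 mmol/kg
[CO3²⁻] = α₂·DIC; α₂ = 0.01572, so [CO3²⁻] = 0.01572 × 2.156 = 0.0339 mmol/kg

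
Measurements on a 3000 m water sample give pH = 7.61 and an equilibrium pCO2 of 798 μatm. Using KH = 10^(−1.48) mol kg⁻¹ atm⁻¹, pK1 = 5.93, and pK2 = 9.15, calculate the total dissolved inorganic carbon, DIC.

DIC = 1.33 mmol/kg

[CO2*] = KH · pCO2 = 10^(−1.48) × 798×10^-6 = 2.642×10^-5 mol/kg
α₀ = 1/(1 + K1/[H⁺] + K1K2/[H⁺]²) = 1/(1 + 10^+1.68 + 10^+0.14) = 0.01990
DIC = [CO2*]/α₀ = 2.642×10^-5 / 0.01990 = 1.33 mmol/kg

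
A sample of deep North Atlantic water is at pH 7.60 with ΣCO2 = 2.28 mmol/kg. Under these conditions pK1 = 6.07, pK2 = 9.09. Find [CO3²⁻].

[CO3²⁻] = 0.0695 mmol/kg

α₂ = 1 / (1 + [H⁺]/K2 + [H⁺]²/(K1K2)) = 1 / (1 + 10^+1.49 + 10^-0.04)
   = 1 / (1 + 30.903 + 0.91201) = 1/32.815 = 0.03047
[CO3²⁻] = α₂ × DIC = 0.03047 × 2.28 = 0.0695 mmol/kg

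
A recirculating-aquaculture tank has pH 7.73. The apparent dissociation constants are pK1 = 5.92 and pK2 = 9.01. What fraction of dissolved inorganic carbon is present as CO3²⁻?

α₂ = 1 / (1 + [H⁺]/K2 + [H⁺]²/(K1K2)) = 1 / (1 + 10^+1.28 + 10^-0.53)
   = 1 / (1 + 19.055 + 0.29512) = 1/20.350 = 0.04914

α₂ = 0.0491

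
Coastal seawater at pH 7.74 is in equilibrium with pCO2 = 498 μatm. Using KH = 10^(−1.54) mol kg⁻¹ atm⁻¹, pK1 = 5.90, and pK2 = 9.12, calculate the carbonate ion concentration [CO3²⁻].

[CO2*] = KH · pCO2 = 10^(−1.54) × 498×10^-6 = 1.436×10^-5 mol/kg
α₀ = 1/(1 + K1/[H⁺] + K1K2/[H⁺]²) = 1/(1 + 10^+1.84 + 10^+0.46) = 0.01369
DIC = [CO2*]/α₀ = 1.436×10^-5 / 0.01369 = 1.049 mmol/kg
[CO3²⁻] = α₂·DIC; α₂ = 0.03947, so [CO3²⁻] = 0.03947 × 1.049 = 0.0414 mmol/kg

[CO3²⁻] = 0.0414 mmol/kg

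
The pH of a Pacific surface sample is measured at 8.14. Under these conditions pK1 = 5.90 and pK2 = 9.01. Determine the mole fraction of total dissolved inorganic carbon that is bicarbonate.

α₁ = 1 / (1 + [H⁺]/K1 + K2/[H⁺]) = 1 / (1 + 10^-2.24 + 10^-0.87)
   = 1 / (1 + 0.0057544 + 0.13490) = 1/1.1407 = 0.8767

α₁ = 0.877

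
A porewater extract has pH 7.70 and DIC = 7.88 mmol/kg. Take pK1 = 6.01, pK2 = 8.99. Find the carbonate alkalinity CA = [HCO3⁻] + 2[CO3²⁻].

CA = [HCO3⁻] + 2[CO3²⁻] = (α₁ + 2α₂)·DIC
At pH 7.70: [H⁺]/K1 = 10^-1.69 = 0.020417, K2/[H⁺] = 10^-1.29 = 0.051286
α₁ = 1/(1 + 0.020417 + 0.051286) = 1/1.0717 = 0.9331; α₂ = α₁·K2/[H⁺] = 0.04785
α₁ + 2α₂ = 1.0288
CA = 1.0288 × 7.88 = 8.11 mmol/kg

CA = 8.11 mmol/kg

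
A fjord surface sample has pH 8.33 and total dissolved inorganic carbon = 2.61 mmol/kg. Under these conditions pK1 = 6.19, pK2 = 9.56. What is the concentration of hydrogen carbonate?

[HCO3⁻] = 2.45 mmol/kg

α₁ = 1 / (1 + [H⁺]/K1 + K2/[H⁺]) = 1 / (1 + 10^-2.14 + 10^-1.23)
   = 1 / (1 + 0.0072444 + 0.058884) = 1/1.0661 = 0.9380
[HCO3⁻] = α₁ × DIC = 0.9380 × 2.61 = 2.45 mmol/kg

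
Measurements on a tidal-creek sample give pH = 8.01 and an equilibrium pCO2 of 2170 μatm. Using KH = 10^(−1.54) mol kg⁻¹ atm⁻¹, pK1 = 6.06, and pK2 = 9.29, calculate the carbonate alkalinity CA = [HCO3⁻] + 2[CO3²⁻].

[CO2*] = KH · pCO2 = 10^(−1.54) × 2170×10^-6 = 6.258×10^-5 mol/kg
α₀ = 1/(1 + K1/[H⁺] + K1K2/[H⁺]²) = 1/(1 + 10^+1.95 + 10^+0.67) = 0.01055
DIC = [CO2*]/α₀ = 6.258×10^-5 / 0.01055 = 5.933 mmol/kg
CA = (α₁ + 2α₂)·DIC = (0.9401 + 2×0.04934) × 5.933 = 6.16 mmol/kg

CA = 6.16 mmol/kg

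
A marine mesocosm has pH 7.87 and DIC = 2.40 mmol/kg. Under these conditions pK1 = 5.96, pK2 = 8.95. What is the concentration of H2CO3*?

[CO2*] = 0.0270 mmol/kg

α₀ = 1 / (1 + K1/[H⁺] + K1K2/[H⁺]²) = 1 / (1 + 10^+1.91 + 10^+0.83)
   = 1 / (1 + 81.283 + 6.7608) = 1/89.044 = 0.01123
[CO2*] = α₀ × DIC = 0.01123 × 2.40 = 0.0270 mmol/kg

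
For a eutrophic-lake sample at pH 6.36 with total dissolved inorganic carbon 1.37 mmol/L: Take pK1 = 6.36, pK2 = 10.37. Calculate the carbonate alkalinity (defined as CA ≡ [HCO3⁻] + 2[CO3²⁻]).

CA = 0.685 mmol/L

CA = [HCO3⁻] + 2[CO3²⁻] = (α₁ + 2α₂)·DIC
At pH 6.36: [H⁺]/K1 = 10^0.00 = 1.0000, K2/[H⁺] = 10^-4.01 = 9.7724×10^-5
α₁ = 1/(1 + 1.0000 + 9.7724×10^-5) = 1/2.0001 = 0.5000; α₂ = α₁·K2/[H⁺] = 4.886×10^-5
α₁ + 2α₂ = 0.5001
CA = 0.5001 × 1.37 = 0.685 mmol/L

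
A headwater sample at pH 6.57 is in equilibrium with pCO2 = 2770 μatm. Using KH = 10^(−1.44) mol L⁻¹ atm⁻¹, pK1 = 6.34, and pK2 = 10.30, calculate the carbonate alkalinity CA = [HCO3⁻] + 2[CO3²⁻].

[CO2*] = KH · pCO2 = 10^(−1.44) × 2770×10^-6 = 1.006×10^-4 mol/L
α₀ = 1/(1 + K1/[H⁺] + K1K2/[H⁺]²) = 1/(1 + 10^+0.23 + 10^-3.50) = 0.3706
DIC = [CO2*]/α₀ = 1.006×10^-4 / 0.3706 = 0.2714 mmol/L
CA = (α₁ + 2α₂)·DIC = (0.6293 + 2×0.0001172) × 0.2714 = 0.171 mmol/L

CA = 0.171 mmol/L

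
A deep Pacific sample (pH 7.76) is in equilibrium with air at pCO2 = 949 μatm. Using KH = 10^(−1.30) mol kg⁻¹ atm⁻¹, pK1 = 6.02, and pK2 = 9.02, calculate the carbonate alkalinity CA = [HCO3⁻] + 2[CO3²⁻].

[CO2*] = KH · pCO2 = 10^(−1.30) × 949×10^-6 = 4.756×10^-5 mol/kg
α₀ = 1/(1 + K1/[H⁺] + K1K2/[H⁺]²) = 1/(1 + 10^+1.74 + 10^+0.48) = 0.01696
DIC = [CO2*]/α₀ = 4.756×10^-5 / 0.01696 = 2.805 mmol/kg
CA = (α₁ + 2α₂)·DIC = (0.9318 + 2×0.05121) × 2.805 = 2.90 mmol/kg

CA = 2.90 mmol/kg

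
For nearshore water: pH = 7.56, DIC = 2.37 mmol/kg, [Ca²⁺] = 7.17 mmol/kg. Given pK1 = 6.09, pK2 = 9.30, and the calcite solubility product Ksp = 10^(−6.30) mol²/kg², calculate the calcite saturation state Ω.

α₂ = 1 / (1 + [H⁺]/K2 + [H⁺]²/(K1K2)) = 1 / (1 + 10^+1.74 + 10^+0.27)
   = 1 / (1 + 54.954 + 1.8621) = 1/57.816 = 0.01730
[CO3²⁻] = α₂ × DIC = 0.01730 × 2.37 = 0.04099 mmol/kg
Ksp = 10^(−6.30) = 5.012×10^-7
Ω = [Ca²⁺][CO3²⁻]/Ksp = (7.17×10^-3)(4.099×10^-5) / 5.012×10^-7 = 0.586

Ω = 0.586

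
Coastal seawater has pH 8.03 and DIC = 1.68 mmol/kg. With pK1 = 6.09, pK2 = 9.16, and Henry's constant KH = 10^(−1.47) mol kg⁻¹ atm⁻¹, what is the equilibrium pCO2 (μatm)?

α₀ = 1 / (1 + K1/[H⁺] + K1K2/[H⁺]²) = 1 / (1 + 10^+1.94 + 10^+0.81)
   = 1 / (1 + 87.096 + 6.4565) = 1/94.553 = 0.01058
[CO2*] = α₀ × DIC = 0.01058 × 1.68 = 0.01777 mmol/kg = 17.77 μmol/kg
pCO2 = [CO2*]/KH = 1.777×10^-5 / 3.388×10^-2 = 524 μatm

pCO2 = 524 μatm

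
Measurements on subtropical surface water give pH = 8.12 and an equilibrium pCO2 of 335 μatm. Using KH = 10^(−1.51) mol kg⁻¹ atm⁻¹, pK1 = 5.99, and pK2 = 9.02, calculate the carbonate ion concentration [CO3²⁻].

[CO2*] = KH · pCO2 = 10^(−1.51) × 335×10^-6 = 1.035×10^-5 mol/kg
α₀ = 1/(1 + K1/[H⁺] + K1K2/[H⁺]²) = 1/(1 + 10^+2.13 + 10^+1.23) = 0.006541
DIC = [CO2*]/α₀ = 1.035×10^-5 / 0.006541 = 1.583 mmol/kg
[CO3²⁻] = α₂·DIC; α₂ = 0.1111, so [CO3²⁻] = 0.1111 × 1.583 = 0.176 mmol/kg

[CO3²⁻] = 0.176 mmol/kg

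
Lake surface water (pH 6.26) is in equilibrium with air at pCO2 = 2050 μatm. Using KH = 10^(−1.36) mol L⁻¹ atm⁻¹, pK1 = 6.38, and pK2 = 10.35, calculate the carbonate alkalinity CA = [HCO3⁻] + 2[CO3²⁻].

CA = 0.0679 mmol/L

[CO2*] = KH · pCO2 = 10^(−1.36) × 2050×10^-6 = 8.949×10^-5 mol/L
α₀ = 1/(1 + K1/[H⁺] + K1K2/[H⁺]²) = 1/(1 + 10^-0.12 + 10^-4.21) = 0.5686
DIC = [CO2*]/α₀ = 8.949×10^-5 / 0.5686 = 0.1574 mmol/L
CA = (α₁ + 2α₂)·DIC = (0.4313 + 2×3.506×10^-5) × 0.1574 = 0.0679 mmol/L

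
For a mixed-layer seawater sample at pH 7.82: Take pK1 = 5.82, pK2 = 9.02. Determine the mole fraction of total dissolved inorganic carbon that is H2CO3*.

α₀ = 1 / (1 + K1/[H⁺] + K1K2/[H⁺]²) = 1 / (1 + 10^+2.00 + 10^+0.80)
   = 1 / (1 + 100.00 + 6.3096) = 1/107.31 = 0.009319

α₀ = 0.00932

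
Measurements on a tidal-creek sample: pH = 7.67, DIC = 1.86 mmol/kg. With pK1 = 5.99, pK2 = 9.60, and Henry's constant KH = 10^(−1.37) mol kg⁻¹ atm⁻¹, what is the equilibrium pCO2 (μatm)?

pCO2 = 882 μatm

α₀ = 1 / (1 + K1/[H⁺] + K1K2/[H⁺]²) = 1 / (1 + 10^+1.68 + 10^-0.25)
   = 1 / (1 + 47.863 + 0.56234) = 1/49.425 = 0.02023
[CO2*] = α₀ × DIC = 0.02023 × 1.86 = 0.03763 mmol/kg
pCO2 = [CO2*]/KH = 3.763×10^-5 / 4.266×10^-2 = 882 μatm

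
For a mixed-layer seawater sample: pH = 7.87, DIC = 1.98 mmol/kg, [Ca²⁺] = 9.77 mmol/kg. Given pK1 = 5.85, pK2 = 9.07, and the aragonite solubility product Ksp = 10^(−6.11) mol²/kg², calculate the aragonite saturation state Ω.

Ω = 1.47

α₂ = 1 / (1 + [H⁺]/K2 + [H⁺]²/(K1K2)) = 1 / (1 + 10^+1.20 + 10^-0.82)
   = 1 / (1 + 15.849 + 0.15136) = 1/17.000 = 0.05882
[CO3²⁻] = α₂ × DIC = 0.05882 × 1.98 = 0.1165 mmol/kg
Ksp = 10^(−6.11) = 7.762×10^-7
Ω = [Ca²⁺][CO3²⁻]/Ksp = (9.77×10^-3)(1.165×10^-4) / 7.762×10^-7 = 1.47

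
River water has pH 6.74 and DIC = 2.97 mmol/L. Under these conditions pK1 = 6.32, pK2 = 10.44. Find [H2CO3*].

[CO2*] = 0.818 mmol/L

α₀ = 1 / (1 + K1/[H⁺] + K1K2/[H⁺]²) = 1 / (1 + 10^+0.42 + 10^-3.28)
   = 1 / (1 + 2.6303 + 0.00052481) = 1/3.6308 = 0.2754
[CO2*] = α₀ × DIC = 0.2754 × 2.97 = 0.818 mmol/L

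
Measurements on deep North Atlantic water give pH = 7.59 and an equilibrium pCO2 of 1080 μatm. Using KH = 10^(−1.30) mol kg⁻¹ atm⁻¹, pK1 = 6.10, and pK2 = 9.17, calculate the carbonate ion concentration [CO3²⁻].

[CO3²⁻] = 0.0440 mmol/kg

[CO2*] = KH · pCO2 = 10^(−1.30) × 1080×10^-6 = 5.413×10^-5 mol/kg
α₀ = 1/(1 + K1/[H⁺] + K1K2/[H⁺]²) = 1/(1 + 10^+1.49 + 10^-0.09) = 0.03057
DIC = [CO2*]/α₀ = 5.413×10^-5 / 0.03057 = 1.771 mmol/kg
[CO3²⁻] = α₂·DIC; α₂ = 0.02485, so [CO3²⁻] = 0.02485 × 1.771 = 0.0440 mmol/kg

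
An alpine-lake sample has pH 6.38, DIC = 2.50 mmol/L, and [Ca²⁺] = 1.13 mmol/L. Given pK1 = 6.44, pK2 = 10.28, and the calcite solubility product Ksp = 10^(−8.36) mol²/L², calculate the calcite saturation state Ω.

α₂ = 1 / (1 + [H⁺]/K2 + [H⁺]²/(K1K2)) = 1 / (1 + 10^+3.90 + 10^+3.96)
   = 1 / (1 + 7943.3 + 9120.1) = 1/1.7064×10^4 = 5.860×10^-5
[CO3²⁻] = α₂ × DIC = 5.860×10^-5 × 2.50 = 0.0001465 mmol/L = 0.1465 μmol/L
Ksp = 10^(−8.36) = 4.365×10^-9
Ω = [Ca²⁺][CO3²⁻]/Ksp = (1.13×10^-3)(1.465×10^-7) / 4.365×10^-9 = 0.0379

Ω = 0.0379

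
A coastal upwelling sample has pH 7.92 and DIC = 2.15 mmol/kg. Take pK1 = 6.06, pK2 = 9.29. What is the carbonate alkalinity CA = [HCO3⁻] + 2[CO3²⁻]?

CA = 2.21 mmol/kg

CA = [HCO3⁻] + 2[CO3²⁻] = (α₁ + 2α₂)·DIC
At pH 7.92: [H⁺]/K1 = 10^-1.86 = 0.013804, K2/[H⁺] = 10^-1.37 = 0.042658
α₁ = 1/(1 + 0.013804 + 0.042658) = 1/1.0565 = 0.9466; α₂ = α₁·K2/[H⁺] = 0.04038
α₁ + 2α₂ = 1.0273
CA = 1.0273 × 2.15 = 2.21 mmol/kg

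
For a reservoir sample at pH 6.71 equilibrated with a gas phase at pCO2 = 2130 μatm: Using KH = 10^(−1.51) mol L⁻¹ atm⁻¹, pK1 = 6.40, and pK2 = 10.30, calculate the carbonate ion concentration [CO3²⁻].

[CO3²⁻] = 0.0345 μmol/L

[CO2*] = KH · pCO2 = 10^(−1.51) × 2130×10^-6 = 6.582×10^-5 mol/L
α₀ = 1/(1 + K1/[H⁺] + K1K2/[H⁺]²) = 1/(1 + 10^+0.31 + 10^-3.28) = 0.3287
DIC = [CO2*]/α₀ = 6.582×10^-5 / 0.3287 = 0.2003 mmol/L
[CO3²⁻] = α₂·DIC; α₂ = 0.0001725, so [CO3²⁻] = 0.0001725 × 0.2003 = 3.45×10^-5 mmol/L = 0.0345 μmol/L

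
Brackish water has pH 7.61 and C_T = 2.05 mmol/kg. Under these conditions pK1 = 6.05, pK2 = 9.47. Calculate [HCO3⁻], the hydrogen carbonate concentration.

[HCO3⁻] = 1.97 mmol/kg

α₁ = 1 / (1 + [H⁺]/K1 + K2/[H⁺]) = 1 / (1 + 10^-1.56 + 10^-1.86)
   = 1 / (1 + 0.027542 + 0.013804) = 1/1.0413 = 0.9603
[HCO3⁻] = α₁ × DIC = 0.9603 × 2.05 = 1.97 mmol/kg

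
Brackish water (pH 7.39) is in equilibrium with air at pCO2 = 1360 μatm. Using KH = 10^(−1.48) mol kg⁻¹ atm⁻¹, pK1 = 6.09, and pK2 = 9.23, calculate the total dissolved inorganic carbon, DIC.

DIC = 0.957 mmol/kg

[CO2*] = KH · pCO2 = 10^(−1.48) × 1360×10^-6 = 4.503×10^-5 mol/kg
α₀ = 1/(1 + K1/[H⁺] + K1K2/[H⁺]²) = 1/(1 + 10^+1.30 + 10^-0.54) = 0.04708
DIC = [CO2*]/α₀ = 4.503×10^-5 / 0.04708 = 0.957 mmol/kg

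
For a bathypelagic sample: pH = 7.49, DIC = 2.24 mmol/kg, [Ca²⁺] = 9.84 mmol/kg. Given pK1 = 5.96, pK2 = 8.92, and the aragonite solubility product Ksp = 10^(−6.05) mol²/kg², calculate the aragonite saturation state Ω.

α₂ = 1 / (1 + [H⁺]/K2 + [H⁺]²/(K1K2)) = 1 / (1 + 10^+1.43 + 10^-0.10)
   = 1 / (1 + 26.915 + 0.79433) = 1/28.710 = 0.03483
[CO3²⁻] = α₂ × DIC = 0.03483 × 2.24 = 0.07802 mmol/kg
Ksp = 10^(−6.05) = 8.913×10^-7
Ω = [Ca²⁺][CO3²⁻]/Ksp = (9.84×10^-3)(7.802×10^-5) / 8.913×10^-7 = 0.861

Ω = 0.861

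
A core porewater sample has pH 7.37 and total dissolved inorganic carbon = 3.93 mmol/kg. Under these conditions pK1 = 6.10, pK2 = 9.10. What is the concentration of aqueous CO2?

α₀ = 1 / (1 + K1/[H⁺] + K1K2/[H⁺]²) = 1 / (1 + 10^+1.27 + 10^-0.46)
   = 1 / (1 + 18.621 + 0.34674) = 1/19.968 = 0.05008
[CO2*] = α₀ × DIC = 0.05008 × 3.93 = 0.197 mmol/kg

[CO2*] = 0.197 mmol/kg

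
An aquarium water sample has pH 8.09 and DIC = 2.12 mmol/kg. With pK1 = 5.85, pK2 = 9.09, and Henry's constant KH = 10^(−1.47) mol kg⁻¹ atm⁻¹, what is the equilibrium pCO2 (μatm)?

α₀ = 1 / (1 + K1/[H⁺] + K1K2/[H⁺]²) = 1 / (1 + 10^+2.24 + 10^+1.24)
   = 1 / (1 + 173.78 + 17.378) = 1/192.16 = 0.005204
[CO2*] = α₀ × DIC = 0.005204 × 2.12 = 0.01103 mmol/kg = 11.03 μmol/kg
pCO2 = [CO2*]/KH = 1.103×10^-5 / 3.388×10^-2 = 326 μatm

pCO2 = 326 μatm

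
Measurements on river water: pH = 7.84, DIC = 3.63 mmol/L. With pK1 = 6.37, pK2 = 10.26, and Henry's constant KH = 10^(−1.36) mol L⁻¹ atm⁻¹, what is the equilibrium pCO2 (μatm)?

α₀ = 1 / (1 + K1/[H⁺] + K1K2/[H⁺]²) = 1 / (1 + 10^+1.47 + 10^-0.95)
   = 1 / (1 + 29.512 + 0.11220) = 1/30.624 = 0.03265
[CO2*] = α₀ × DIC = 0.03265 × 3.63 = 0.1185 mmol/L
pCO2 = [CO2*]/KH = 1.185×10^-4 / 4.365×10^-2 = 2720 μatm

pCO2 = 2720 μatm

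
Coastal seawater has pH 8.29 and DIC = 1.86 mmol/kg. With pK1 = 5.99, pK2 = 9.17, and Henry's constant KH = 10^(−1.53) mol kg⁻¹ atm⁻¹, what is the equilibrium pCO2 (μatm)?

α₀ = 1 / (1 + K1/[H⁺] + K1K2/[H⁺]²) = 1 / (1 + 10^+2.30 + 10^+1.42)
   = 1 / (1 + 199.53 + 26.303) = 1/226.83 = 0.004409
[CO2*] = α₀ × DIC = 0.004409 × 1.86 = 0.008200 mmol/kg = 8.200 μmol/kg
pCO2 = [CO2*]/KH = 8.200×10^-6 / 2.951×10^-2 = 278 μatm

pCO2 = 278 μatm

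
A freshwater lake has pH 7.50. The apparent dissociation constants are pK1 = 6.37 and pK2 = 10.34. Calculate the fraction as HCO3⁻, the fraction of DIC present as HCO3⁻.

α₁ = 0.930

α₁ = 1 / (1 + [H⁺]/K1 + K2/[H⁺]) = 1 / (1 + 10^-1.13 + 10^-2.84)
   = 1 / (1 + 0.074131 + 0.0014454) = 1/1.0756 = 0.9297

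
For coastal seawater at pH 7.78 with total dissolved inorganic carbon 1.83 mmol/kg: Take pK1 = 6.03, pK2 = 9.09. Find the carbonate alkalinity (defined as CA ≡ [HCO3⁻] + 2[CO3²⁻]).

CA = 1.88 mmol/kg

CA = [HCO3⁻] + 2[CO3²⁻] = (α₁ + 2α₂)·DIC
At pH 7.78: [H⁺]/K1 = 10^-1.75 = 0.017783, K2/[H⁺] = 10^-1.31 = 0.048978
α₁ = 1/(1 + 0.017783 + 0.048978) = 1/1.0668 = 0.9374; α₂ = α₁·K2/[H⁺] = 0.04591
α₁ + 2α₂ = 1.0292
CA = 1.0292 × 1.83 = 1.88 mmol/kg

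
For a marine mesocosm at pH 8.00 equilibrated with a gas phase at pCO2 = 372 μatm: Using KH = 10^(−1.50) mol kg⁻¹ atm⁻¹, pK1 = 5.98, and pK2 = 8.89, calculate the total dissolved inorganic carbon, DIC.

DIC = 1.40 mmol/kg

[CO2*] = KH · pCO2 = 10^(−1.50) × 372×10^-6 = 1.176×10^-5 mol/kg
α₀ = 1/(1 + K1/[H⁺] + K1K2/[H⁺]²) = 1/(1 + 10^+2.02 + 10^+1.13) = 0.008389
DIC = [CO2*]/α₀ = 1.176×10^-5 / 0.008389 = 1.40 mmol/kg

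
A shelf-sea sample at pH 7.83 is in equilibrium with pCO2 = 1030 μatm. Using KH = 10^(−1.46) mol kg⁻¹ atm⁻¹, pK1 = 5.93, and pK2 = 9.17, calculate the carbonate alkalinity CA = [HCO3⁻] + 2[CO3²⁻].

[CO2*] = KH · pCO2 = 10^(−1.46) × 1030×10^-6 = 3.571×10^-5 mol/kg
α₀ = 1/(1 + K1/[H⁺] + K1K2/[H⁺]²) = 1/(1 + 10^+1.90 + 10^+0.56) = 0.01190
DIC = [CO2*]/α₀ = 3.571×10^-5 / 0.01190 = 3.002 mmol/kg
CA = (α₁ + 2α₂)·DIC = (0.9449 + 2×0.04319) × 3.002 = 3.10 mmol/kg

CA = 3.10 mmol/kg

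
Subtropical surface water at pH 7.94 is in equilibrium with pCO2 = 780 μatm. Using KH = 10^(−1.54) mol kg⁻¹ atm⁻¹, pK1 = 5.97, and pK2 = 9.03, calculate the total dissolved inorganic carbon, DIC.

[CO2*] = KH · pCO2 = 10^(−1.54) × 780×10^-6 = 2.250×10^-5 mol/kg
α₀ = 1/(1 + K1/[H⁺] + K1K2/[H⁺]²) = 1/(1 + 10^+1.97 + 10^+0.88) = 0.009812
DIC = [CO2*]/α₀ = 2.250×10^-5 / 0.009812 = 2.29 mmol/kg

DIC = 2.29 mmol/kg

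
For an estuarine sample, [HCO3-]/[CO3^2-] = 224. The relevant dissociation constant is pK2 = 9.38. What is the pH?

pH = 7.03

From K2 = [H⁺][CO3^2-]/[HCO3-]:  pH = pK2 − log₁₀([HCO3-]/[CO3^2-])
log₁₀(224) = +2.350
pH = 9.38 − (+2.350) = 7.03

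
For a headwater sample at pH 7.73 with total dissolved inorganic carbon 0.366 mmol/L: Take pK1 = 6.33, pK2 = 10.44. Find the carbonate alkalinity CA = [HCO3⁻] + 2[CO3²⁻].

CA = [HCO3⁻] + 2[CO3²⁻] = (α₁ + 2α₂)·DIC
At pH 7.73: [H⁺]/K1 = 10^-1.40 = 0.039811, K2/[H⁺] = 10^-2.71 = 0.0019498
α₁ = 1/(1 + 0.039811 + 0.0019498) = 1/1.0418 = 0.9599; α₂ = α₁·K2/[H⁺] = 0.001872
α₁ + 2α₂ = 0.9637
CA = 0.9637 × 0.366 = 0.353 mmol/L

CA = 0.353 mmol/L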